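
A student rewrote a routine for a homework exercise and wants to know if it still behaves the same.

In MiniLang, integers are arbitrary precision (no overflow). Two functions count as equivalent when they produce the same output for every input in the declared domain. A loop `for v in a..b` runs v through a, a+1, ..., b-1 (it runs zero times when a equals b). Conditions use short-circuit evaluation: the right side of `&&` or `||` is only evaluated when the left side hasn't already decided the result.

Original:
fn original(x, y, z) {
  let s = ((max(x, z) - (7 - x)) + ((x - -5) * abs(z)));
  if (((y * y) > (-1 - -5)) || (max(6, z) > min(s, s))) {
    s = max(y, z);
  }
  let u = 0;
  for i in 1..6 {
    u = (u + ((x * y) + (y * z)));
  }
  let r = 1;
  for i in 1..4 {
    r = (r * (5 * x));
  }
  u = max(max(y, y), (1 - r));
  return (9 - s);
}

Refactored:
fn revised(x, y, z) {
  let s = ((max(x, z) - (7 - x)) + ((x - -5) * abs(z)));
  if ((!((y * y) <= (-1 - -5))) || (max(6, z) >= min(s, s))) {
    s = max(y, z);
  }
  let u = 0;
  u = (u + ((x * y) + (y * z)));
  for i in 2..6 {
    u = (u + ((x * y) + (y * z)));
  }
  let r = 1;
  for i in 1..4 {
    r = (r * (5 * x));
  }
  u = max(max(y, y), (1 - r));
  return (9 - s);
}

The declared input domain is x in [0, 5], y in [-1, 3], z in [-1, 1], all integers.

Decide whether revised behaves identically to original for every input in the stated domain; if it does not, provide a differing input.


Equivalent. The suspicious edit (`(max(6, z) > min(s, s))` became `(max(6, z) >= min(s, s))`) never changes the result for any input inside the declared domain.
An exhaustive pass over the 90 declared inputs shows identical outputs.
As a probe, take x=1, y=2, z=1: original runs s=1, then (((y * y) > (-1 - -5)) || (max(6, z) > min(s, s))) is true, then s=2, then u=0, then (i=1), then u=4, then (i=2), then u=8, then (i=3), then u=12, then (i=4), then u=16, then (i=5), then u=20, then r=1, then (i=1), then r=5, then (i=2), then r=25, then (i=3), then r=125, then u=2, then returns 7; revised runs s=1, then ((!((y * y) <= (-1 - -5))) || (max(6, z) >= min(s, s))) is true, then s=2, then u=0, then u=4, then (i=2), then u=8, then (i=3), then u=12, then (i=4), then u=16, then (i=5), then u=20, then r=1, then (i=1), then r=5, then (i=2), then r=25, then (i=3), then r=125, then u=2, then returns 7; both end at 7.
verdict: equivalent


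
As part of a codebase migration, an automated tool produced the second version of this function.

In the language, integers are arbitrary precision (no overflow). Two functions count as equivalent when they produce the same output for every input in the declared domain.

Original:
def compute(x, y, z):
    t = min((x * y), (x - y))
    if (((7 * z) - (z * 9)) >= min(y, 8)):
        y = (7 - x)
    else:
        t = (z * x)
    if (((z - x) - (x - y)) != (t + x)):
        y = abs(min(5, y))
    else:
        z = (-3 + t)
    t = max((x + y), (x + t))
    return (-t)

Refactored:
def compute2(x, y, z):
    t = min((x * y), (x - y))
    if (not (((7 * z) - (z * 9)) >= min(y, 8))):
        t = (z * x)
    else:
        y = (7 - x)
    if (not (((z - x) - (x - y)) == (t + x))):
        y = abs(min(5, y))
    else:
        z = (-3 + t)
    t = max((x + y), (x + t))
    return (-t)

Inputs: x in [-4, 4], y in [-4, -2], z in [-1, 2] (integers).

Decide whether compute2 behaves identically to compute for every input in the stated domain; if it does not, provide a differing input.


Equivalent — the differences include boolean connective usage differs; also comparison usage differs, yet no declared input distinguishes the two.
As a probe, take x=3, y=-2, z=1: compute runs t := -6 | (((7 * z) - (z * 9)) >= min(y, 8)): true | y := 4 | (((z - x) - (x - y)) != (t + x)): true | y := 4 | t := 7 | result -7; compute2 runs t := -6 | (not (((7 * z) - (z * 9)) >= min(y, 8))): false | y := 4 | (not (((z - x) - (x - y)) == (t + x))): true | y := 4 | t := 7 | result -7; both end at -7.
An exhaustive pass over the 108 declared inputs shows identical outputs.
verdict: equivalent


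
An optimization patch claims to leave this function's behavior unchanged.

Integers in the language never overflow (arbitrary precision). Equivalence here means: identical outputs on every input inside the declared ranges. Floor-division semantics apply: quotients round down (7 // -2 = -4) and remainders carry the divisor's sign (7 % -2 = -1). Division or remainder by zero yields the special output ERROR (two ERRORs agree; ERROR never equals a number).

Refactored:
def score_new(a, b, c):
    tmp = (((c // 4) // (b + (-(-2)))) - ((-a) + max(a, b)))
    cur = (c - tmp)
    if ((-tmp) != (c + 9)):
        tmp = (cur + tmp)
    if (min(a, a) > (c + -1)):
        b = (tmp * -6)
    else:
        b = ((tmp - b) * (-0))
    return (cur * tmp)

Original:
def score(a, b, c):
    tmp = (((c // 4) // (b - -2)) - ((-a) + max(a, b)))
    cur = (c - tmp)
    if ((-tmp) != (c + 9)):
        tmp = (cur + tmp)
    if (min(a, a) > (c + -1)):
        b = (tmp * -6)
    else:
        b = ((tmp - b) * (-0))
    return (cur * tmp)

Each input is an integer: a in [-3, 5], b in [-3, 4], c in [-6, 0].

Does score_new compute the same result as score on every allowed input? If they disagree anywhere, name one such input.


Behavior is preserved: although arithmetic usage differs, the outputs never diverge.
One worked example (a=5, b=0, c=-6) — score: tmp=-1, then cur=-5, then ((-tmp) != (c + 9)) is true, then tmp=-6, then (min(a, a) > (c + -1)) is true, then b=36, then returns 30; score_new: tmp=-1, then cur=-5, then ((-tmp) != (c + 9)) is true, then tmp=-6, then (min(a, a) > (c + -1)) is true, then b=36, then returns 30; agreement on 30.
An exhaustive pass over the 504 declared inputs shows identical outputs.
verdict: equivalent


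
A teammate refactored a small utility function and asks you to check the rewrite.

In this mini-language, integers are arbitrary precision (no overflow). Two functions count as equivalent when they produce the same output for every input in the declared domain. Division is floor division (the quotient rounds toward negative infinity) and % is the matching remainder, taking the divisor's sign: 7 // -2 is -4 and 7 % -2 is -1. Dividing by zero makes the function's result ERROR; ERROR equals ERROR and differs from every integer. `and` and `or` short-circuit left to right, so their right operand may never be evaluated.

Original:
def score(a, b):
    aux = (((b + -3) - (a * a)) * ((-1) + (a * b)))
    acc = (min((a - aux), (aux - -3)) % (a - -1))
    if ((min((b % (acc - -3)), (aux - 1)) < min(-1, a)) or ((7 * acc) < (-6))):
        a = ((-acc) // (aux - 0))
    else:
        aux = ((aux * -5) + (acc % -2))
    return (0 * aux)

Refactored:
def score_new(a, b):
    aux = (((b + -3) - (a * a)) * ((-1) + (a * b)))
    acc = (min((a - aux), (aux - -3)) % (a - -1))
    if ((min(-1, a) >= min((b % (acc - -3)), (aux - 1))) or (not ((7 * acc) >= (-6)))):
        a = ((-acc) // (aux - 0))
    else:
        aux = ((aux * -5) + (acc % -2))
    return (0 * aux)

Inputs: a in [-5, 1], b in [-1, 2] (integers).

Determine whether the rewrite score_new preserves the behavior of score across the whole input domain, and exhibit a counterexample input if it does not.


Take a=1, b=1.
score: aux=0, then acc=1, then ((min((b % (acc - -3)), (aux - 1)) < min(-1, a)) or ((7 * acc) < (-6))) is false, then aux=-1, then returns 0
score_new: aux=0, then acc=1, then ((min(-1, a) >= min((b % (acc - -3)), (aux - 1))) or (not ((7 * acc) >= (-6)))) is true, then a zero divisor aborts: ERROR
0 vs ERROR — the two versions disagree here.
verdict: not equivalent; witness: a=1, b=1


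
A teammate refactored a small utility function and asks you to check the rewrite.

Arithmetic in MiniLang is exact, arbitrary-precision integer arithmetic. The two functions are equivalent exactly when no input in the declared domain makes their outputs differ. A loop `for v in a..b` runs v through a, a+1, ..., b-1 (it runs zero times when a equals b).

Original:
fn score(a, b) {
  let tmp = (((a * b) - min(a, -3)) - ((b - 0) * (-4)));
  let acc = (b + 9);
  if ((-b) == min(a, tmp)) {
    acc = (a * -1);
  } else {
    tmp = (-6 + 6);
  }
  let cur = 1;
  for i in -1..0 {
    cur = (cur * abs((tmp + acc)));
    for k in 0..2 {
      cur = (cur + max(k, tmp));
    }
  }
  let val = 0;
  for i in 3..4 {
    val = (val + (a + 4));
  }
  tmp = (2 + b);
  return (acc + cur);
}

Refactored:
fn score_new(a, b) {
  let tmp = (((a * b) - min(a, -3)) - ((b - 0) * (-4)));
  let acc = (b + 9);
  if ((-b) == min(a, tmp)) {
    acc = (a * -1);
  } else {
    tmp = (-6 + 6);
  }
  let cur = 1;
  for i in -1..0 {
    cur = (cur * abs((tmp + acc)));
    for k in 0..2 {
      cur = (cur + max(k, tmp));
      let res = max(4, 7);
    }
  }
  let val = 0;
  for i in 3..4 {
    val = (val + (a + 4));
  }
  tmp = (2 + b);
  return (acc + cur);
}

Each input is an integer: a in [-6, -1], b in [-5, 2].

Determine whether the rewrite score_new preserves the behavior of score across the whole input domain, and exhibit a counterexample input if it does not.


Side by side, the visible changes include: local variable names differ, plus constant usage differs, plus min/max/abs usage differs, plus statement counts differ.
Spot check at a=-6, b=-3 — score: tmp = 12; acc = 6; ((-b) == min(a, tmp)) -> false; tmp = 0; cur = 1; [i=-1]; cur = 6; [k=0]; cur = 6; [k=1]; cur = 7; val = 0; [i=3]; val = -2; tmp = -1; return 13. score_new: tmp = 12; acc = 6; ((-b) == min(a, tmp)) -> false; tmp = 0; cur = 1; [i=-1]; cur = 6; [k=0]; cur = 6; res = 7; [k=1]; cur = 7; res = 7; val = 0; [i=3]; val = -2; tmp = -1; return 13. Both give 13.
Checked all 48 inputs in the declared domain: the outputs agree on every one.
verdict: equivalent


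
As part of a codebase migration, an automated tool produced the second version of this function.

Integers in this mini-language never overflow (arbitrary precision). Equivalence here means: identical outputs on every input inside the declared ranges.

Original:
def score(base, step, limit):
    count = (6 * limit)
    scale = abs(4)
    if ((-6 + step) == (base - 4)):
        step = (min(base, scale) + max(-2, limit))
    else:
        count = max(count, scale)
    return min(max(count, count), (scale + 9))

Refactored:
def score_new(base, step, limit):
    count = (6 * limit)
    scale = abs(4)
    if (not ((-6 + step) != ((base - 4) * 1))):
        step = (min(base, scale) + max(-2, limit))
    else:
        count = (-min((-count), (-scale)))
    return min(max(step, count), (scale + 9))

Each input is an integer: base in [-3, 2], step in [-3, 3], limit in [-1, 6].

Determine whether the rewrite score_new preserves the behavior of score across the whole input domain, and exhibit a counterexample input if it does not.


Evaluate both at base=-3, step=-1, limit=-1.
score: count=-6, then scale=4, then ((-6 + step) == (base - 4)) is true, then step=-4, then returns -6
score_new: count=-6, then scale=4, then (not ((-6 + step) != ((base - 4) * 1))) is true, then step=-4, then returns -4
-6 != -4, so the rewrite changes behavior.
verdict: not equivalent; witness: base=-3, step=-1, limit=-1


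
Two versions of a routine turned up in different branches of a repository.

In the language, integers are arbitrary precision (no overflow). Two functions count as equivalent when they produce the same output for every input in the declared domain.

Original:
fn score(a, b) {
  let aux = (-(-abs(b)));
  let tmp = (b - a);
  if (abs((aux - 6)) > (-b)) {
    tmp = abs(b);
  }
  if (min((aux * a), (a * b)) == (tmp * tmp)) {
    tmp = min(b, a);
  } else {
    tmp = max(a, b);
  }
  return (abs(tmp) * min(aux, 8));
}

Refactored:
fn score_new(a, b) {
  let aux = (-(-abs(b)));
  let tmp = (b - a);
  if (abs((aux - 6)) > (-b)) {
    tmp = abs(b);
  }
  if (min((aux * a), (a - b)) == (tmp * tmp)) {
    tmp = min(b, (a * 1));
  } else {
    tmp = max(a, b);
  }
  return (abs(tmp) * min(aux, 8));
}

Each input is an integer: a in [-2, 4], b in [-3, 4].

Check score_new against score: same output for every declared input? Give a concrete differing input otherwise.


Input a=2, b=1: 2 from score versus 1 from score_new.
verdict: not equivalent; witness: a=2, b=1


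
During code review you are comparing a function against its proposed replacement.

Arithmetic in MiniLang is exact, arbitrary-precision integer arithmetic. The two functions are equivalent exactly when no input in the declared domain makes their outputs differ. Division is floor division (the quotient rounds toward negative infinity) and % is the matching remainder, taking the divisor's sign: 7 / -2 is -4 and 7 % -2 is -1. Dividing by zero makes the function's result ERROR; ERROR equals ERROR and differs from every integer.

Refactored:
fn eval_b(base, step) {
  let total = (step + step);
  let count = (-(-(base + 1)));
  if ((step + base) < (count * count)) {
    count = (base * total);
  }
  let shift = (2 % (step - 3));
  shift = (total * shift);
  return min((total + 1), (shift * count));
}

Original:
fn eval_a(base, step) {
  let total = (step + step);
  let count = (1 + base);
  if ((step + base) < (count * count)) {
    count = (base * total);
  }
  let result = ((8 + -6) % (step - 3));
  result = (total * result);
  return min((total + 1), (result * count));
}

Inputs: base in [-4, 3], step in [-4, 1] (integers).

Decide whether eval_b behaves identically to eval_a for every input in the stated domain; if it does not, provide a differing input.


Differences: arithmetic usage differs, constant usage differs, local variable names differ — yet all 48 inputs agree.
verdict: equivalent


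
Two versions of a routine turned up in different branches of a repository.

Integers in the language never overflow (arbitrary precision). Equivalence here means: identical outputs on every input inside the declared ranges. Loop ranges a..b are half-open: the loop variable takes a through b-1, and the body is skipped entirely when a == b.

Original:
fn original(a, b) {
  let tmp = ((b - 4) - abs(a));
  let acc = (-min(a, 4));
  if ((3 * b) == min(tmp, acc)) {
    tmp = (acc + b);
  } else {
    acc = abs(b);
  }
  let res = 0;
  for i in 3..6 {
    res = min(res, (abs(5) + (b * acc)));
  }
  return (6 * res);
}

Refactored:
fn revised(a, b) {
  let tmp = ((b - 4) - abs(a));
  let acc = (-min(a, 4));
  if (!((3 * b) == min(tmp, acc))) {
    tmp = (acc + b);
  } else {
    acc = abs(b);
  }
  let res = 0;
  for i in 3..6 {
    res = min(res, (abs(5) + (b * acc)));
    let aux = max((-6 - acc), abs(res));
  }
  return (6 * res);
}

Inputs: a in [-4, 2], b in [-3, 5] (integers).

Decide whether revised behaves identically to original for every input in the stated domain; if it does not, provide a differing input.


Not equivalent: a=-4, b=-3 separates them (-24 vs -42).
original: tmp = -11; acc = 4; ((3 * b) == min(tmp, acc)) -> false; acc = 3; res = 0; [i=3]; res = -4; [i=4]; res = -4; [i=5]; res = -4; return -24
revised: tmp = -11; acc = 4; (!((3 * b) == min(tmp, acc))) -> true; tmp = 1; res = 0; [i=3]; res = -7; aux = 7; [i=4]; res = -7; aux = 7; [i=5]; res = -7; aux = 7; return -42
verdict: not equivalent; witness: a=-4, b=-3


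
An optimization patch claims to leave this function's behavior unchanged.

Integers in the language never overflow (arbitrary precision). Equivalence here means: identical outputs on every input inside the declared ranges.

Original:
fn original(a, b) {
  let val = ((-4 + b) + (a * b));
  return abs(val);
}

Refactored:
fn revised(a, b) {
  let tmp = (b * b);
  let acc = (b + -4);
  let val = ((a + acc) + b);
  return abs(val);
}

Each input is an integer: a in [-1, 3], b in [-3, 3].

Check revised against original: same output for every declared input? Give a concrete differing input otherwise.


a=-1, b=-3 yields 4 from original but 11 from revised.
verdict: not equivalent; witness: a=-1, b=-3


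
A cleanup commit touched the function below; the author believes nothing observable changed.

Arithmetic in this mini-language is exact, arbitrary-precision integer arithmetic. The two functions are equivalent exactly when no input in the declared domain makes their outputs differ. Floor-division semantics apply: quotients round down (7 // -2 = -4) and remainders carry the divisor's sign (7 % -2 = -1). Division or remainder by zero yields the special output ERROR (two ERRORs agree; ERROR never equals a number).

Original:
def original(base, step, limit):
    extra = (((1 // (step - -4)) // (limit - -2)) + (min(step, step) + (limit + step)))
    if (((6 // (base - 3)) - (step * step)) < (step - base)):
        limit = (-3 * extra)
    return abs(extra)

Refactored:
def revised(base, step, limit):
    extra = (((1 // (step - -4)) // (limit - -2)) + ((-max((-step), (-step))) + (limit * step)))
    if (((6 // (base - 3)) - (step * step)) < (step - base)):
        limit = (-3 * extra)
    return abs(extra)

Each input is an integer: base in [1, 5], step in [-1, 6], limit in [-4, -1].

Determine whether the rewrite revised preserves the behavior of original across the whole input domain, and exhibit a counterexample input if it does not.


Take base=1, step=-1, limit=-4.
original: extra := -6 | (((6 // (base - 3)) - (step * step)) < (step - base)): true | limit := 18 | result 6
revised: extra := 3 | (((6 // (base - 3)) - (step * step)) < (step - base)): true | limit := -9 | result 3
6 vs 3 — the two versions disagree here.
verdict: not equivalent; witness: base=1, step=-1, limit=-4


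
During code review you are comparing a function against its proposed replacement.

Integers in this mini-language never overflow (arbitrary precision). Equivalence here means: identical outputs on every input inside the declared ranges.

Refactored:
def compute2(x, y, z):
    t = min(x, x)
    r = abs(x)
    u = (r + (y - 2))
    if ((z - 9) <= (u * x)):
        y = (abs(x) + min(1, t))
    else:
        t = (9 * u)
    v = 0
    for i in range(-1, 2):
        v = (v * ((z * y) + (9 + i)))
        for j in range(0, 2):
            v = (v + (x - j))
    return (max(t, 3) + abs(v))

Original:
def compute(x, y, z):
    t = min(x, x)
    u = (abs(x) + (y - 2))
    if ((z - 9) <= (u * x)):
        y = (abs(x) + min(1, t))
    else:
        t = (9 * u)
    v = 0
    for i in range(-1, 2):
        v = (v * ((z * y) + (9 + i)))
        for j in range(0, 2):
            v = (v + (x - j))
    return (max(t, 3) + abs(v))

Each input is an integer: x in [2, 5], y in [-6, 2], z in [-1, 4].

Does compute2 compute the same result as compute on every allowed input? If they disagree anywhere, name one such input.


Side by side, the visible changes include: statement counts differ; local variable names differ.
One worked example (x=4, y=-6, z=2) — compute: t becomes 4; next u becomes -4; next ((z - 9) <= (u * x)) evaluates to false; next t becomes -36; next v becomes 0; next at i=-1:; next v becomes 0; next at j=0:; next v becomes 4; next at j=1:; next v becomes 7; next at i=0:; next v becomes -21; next at j=0:; next v becomes -17; next at j=1:; next v becomes -14; next at i=1:; next v becomes 28; next at j=0:; next v becomes 32; next at j=1:; next v becomes 35; next final value 38; compute2: t becomes 4; next r becomes 4; next u becomes -4; next ((z - 9) <= (u * x)) evaluates to false; next t becomes -36; next v becomes 0; next at i=-1:; next v becomes 0; next at j=0:; next v becomes 4; next at j=1:; next v becomes 7; next at i=0:; next v becomes -21; next at j=0:; next v becomes -17; next at j=1:; next v becomes -14; next at i=1:; next v becomes 28; next at j=0:; next v becomes 32; next at j=1:; next v becomes 35; next final value 38; agreement on 38.
Every one of the 216 inputs gives matching results.
verdict: equivalent


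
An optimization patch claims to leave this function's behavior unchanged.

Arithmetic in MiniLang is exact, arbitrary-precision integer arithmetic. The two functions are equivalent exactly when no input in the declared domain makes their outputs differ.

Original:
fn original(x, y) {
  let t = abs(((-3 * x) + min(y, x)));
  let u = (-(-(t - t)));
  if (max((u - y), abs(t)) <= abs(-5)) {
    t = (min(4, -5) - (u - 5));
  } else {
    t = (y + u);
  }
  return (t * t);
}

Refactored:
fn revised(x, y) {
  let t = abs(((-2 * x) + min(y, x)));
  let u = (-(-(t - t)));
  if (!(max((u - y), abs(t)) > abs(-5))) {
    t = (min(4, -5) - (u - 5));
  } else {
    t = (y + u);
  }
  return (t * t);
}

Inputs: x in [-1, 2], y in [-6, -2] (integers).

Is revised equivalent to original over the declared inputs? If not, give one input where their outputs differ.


Take x=1, y=-3.
original: t := 6 | u := 0 | (max((u - y), abs(t)) <= abs(-5)): false | t := -3 | result 9
revised: t := 5 | u := 0 | (!(max((u - y), abs(t)) > abs(-5))): true | t := 0 | result 0
9 and 0 differ, so these are not the same function on this domain.
verdict: not equivalent; witness: x=1, y=-3


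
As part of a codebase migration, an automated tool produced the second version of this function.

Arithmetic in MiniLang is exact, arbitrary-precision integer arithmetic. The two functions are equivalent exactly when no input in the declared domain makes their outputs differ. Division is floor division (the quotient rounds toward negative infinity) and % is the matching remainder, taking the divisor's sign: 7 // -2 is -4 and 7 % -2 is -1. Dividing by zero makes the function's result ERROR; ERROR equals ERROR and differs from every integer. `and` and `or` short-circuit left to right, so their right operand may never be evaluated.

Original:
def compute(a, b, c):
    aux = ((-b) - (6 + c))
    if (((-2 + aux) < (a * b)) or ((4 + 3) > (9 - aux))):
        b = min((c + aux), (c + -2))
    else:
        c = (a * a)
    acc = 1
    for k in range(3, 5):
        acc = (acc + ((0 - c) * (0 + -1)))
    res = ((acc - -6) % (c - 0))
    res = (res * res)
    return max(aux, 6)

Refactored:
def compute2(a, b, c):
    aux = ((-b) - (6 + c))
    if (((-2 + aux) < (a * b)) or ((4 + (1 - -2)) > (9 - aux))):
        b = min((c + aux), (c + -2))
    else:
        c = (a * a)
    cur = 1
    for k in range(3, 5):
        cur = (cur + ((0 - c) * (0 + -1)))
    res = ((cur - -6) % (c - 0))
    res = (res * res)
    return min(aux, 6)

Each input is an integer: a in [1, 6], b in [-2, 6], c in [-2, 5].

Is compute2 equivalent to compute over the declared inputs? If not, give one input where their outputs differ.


Not equivalent: a=1, b=-2, c=-2 separates them (6 vs -2).
compute: aux=-2, then (((-2 + aux) < (a * b)) or ((4 + 3) > (9 - aux))) is true, then b=-4, then acc=1, then (k=3), then acc=-1, then (k=4), then acc=-3, then res=-1, then res=1, then returns 6
compute2: aux=-2, then (((-2 + aux) < (a * b)) or ((4 + (1 - -2)) > (9 - aux))) is true, then b=-4, then cur=1, then (k=3), then cur=-1, then (k=4), then cur=-3, then res=-1, then res=1, then returns -2
verdict: not equivalent; witness: a=1, b=-2, c=-2


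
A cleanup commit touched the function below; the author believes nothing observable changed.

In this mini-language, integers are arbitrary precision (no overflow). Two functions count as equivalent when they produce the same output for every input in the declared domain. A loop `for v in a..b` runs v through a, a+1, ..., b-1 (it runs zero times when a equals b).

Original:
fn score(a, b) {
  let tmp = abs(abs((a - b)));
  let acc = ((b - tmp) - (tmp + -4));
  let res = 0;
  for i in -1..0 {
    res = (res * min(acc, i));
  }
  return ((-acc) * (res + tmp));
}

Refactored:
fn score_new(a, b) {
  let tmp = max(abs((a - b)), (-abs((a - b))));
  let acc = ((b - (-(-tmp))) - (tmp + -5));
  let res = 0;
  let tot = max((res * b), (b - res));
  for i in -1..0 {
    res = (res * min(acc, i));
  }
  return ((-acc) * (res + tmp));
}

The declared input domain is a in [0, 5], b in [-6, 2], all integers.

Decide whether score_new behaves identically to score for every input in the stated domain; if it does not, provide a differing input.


Run the pair on a=0, b=-6.
score: tmp := 6 | acc := -14 | res := 0 | iter i=-1: | res := 0 | result 84
score_new: tmp := 6 | acc := -13 | res := 0 | tot := 0 | iter i=-1: | res := 0 | result 78
84 and 78 differ, so these are not the same function on this domain.
verdict: not equivalent; witness: a=0, b=-6


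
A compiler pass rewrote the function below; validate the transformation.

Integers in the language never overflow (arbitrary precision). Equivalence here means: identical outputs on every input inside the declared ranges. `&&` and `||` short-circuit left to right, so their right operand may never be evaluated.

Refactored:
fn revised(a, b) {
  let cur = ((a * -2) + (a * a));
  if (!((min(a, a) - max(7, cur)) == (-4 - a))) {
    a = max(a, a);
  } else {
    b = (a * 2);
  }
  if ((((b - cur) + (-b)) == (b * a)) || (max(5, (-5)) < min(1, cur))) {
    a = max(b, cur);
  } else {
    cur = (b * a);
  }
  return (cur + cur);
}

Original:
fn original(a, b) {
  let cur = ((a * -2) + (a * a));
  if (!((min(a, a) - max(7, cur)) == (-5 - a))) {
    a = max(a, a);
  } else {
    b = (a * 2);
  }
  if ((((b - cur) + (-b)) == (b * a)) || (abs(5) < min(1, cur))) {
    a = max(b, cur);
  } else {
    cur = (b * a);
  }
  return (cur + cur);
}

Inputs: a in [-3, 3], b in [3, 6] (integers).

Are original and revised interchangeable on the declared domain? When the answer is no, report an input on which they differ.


Not equivalent: a=1, b=3 separates them (4 vs 6).
original: cur=-1, then (!((min(a, a) - max(7, cur)) == (-5 - a))) is false, then b=2, then ((((b - cur) + (-b)) == (b * a)) || (abs(5) < min(1, cur))) is false, then cur=2, then returns 4
revised: cur=-1, then (!((min(a, a) - max(7, cur)) == (-4 - a))) is true, then a=1, then ((((b - cur) + (-b)) == (b * a)) || (max(5, (-5)) < min(1, cur))) is false, then cur=3, then returns 6
verdict: not equivalent; witness: a=1, b=3


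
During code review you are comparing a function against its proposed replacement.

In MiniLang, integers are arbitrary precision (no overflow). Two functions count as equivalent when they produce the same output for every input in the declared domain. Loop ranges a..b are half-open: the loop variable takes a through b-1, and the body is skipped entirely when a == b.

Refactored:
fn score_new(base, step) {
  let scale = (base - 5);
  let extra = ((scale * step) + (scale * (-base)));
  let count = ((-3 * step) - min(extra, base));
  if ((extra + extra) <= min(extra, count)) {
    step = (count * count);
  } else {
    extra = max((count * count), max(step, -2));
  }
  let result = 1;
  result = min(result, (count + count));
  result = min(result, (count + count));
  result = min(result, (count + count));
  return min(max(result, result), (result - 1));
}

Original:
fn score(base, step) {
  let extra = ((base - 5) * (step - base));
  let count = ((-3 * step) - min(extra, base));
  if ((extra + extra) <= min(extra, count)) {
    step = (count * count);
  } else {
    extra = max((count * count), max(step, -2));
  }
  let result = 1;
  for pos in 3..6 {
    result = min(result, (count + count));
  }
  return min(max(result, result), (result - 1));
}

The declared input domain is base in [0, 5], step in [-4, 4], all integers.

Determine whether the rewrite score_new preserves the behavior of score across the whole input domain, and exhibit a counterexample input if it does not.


Reading the diff, among the changes: min/max/abs usage differs; arithmetic usage differs; local variable names differ; loop structure differs; statement counts differ.
Tracing base=5, step=1: score: extra := 0 | count := -3 | ((extra + extra) <= min(extra, count)): false | extra := 9 | result := 1 | iter pos=3: | result := -6 | iter pos=4: | result := -6 | iter pos=5: | result := -6 | result -7 | score_new: scale := 0 | extra := 0 | count := -3 | ((extra + extra) <= min(extra, count)): false | extra := 9 | result := 1 | result := -6 | result := -6 | result := -6 | result -7 — matching result -7.
Sweeping the whole domain (54 inputs) finds no disagreement.
verdict: equivalent


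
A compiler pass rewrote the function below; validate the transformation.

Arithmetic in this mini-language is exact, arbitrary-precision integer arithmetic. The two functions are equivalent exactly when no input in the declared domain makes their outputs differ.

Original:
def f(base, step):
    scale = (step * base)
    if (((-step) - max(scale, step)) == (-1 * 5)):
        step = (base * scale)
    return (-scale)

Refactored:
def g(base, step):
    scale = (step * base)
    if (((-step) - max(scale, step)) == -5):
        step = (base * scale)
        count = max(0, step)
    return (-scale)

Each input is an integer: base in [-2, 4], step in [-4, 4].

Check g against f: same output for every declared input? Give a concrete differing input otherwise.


Although statement counts differ, arithmetic usage differs, constant usage differs, min/max/abs usage differs, local variable names differ, 63/63 inputs agree.
verdict: equivalent


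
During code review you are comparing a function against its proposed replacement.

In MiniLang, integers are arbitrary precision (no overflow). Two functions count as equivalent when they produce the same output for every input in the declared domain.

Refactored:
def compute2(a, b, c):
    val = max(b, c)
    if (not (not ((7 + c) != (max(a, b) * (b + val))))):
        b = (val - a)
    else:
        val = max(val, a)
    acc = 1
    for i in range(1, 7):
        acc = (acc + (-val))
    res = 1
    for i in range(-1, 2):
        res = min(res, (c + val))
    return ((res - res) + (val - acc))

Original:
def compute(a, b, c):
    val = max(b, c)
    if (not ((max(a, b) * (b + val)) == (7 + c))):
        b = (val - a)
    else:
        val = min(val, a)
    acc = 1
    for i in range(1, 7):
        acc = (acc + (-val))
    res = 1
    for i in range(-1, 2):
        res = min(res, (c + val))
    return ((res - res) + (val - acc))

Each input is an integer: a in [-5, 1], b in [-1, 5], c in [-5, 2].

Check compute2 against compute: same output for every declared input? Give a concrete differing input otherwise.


These are not equivalent — on a=-5, b=-1, c=-5 the outputs split (-36 vs -8).
compute: val := -1 | (not ((max(a, b) * (b + val)) == (7 + c))): false | val := -5 | acc := 1 | iter i=1: | acc := 6 | iter i=2: | acc := 11 | iter i=3: | acc := 16 | iter i=4: | acc := 21 | iter i=5: | acc := 26 | iter i=6: | acc := 31 | res := 1 | iter i=-1: | res := -10 | iter i=0: | res := -10 | iter i=1: | res := -10 | result -36
compute2: val := -1 | (not (not ((7 + c) != (max(a, b) * (b + val))))): false | val := -1 | acc := 1 | iter i=1: | acc := 2 | iter i=2: | acc := 3 | iter i=3: | acc := 4 | iter i=4: | acc := 5 | iter i=5: | acc := 6 | iter i=6: | acc := 7 | res := 1 | iter i=-1: | res := -6 | iter i=0: | res := -6 | iter i=1: | res := -6 | result -8
verdict: not equivalent; witness: a=-5, b=-1, c=-5


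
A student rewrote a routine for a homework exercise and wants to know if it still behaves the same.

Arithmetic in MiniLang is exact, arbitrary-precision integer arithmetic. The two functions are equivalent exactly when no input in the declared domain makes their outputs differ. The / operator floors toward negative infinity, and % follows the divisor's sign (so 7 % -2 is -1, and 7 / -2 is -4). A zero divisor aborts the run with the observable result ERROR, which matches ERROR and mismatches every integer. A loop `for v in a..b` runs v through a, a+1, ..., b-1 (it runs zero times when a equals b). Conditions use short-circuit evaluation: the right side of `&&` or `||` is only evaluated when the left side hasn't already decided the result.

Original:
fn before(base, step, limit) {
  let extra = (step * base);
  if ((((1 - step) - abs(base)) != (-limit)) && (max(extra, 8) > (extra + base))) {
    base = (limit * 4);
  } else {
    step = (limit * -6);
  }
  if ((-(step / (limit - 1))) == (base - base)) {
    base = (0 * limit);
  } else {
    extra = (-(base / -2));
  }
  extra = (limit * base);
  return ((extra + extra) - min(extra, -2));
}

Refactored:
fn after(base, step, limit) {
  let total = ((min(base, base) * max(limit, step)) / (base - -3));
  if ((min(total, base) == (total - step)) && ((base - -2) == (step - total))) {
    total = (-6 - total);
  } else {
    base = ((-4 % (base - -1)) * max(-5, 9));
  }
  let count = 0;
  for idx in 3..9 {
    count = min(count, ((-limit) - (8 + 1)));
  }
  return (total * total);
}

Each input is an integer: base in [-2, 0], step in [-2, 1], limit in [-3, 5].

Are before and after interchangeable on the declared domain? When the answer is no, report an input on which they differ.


These are not equivalent — on base=-2, step=-2, limit=-3 the outputs split (2 vs 16).
before: extra becomes 4; next ((((1 - step) - abs(base)) != (-limit)) && (max(extra, 8) > (extra + base))) evaluates to true; next base becomes -12; next ((-(step / (limit - 1))) == (base - base)) evaluates to true; next base becomes 0; next extra becomes 0; next final value 2
after: total becomes 4; next ((min(total, base) == (total - step)) && ((base - -2) == (step - total))) evaluates to false; next base becomes 0; next count becomes 0; next at idx=3:; next count becomes -6; next at idx=4:; next count becomes -6; next at idx=5:; next count becomes -6; next at idx=6:; next count becomes -6; next at idx=7:; next count becomes -6; next at idx=8:; next count becomes -6; next final value 16
verdict: not equivalent; witness: base=-2, step=-2, limit=-3


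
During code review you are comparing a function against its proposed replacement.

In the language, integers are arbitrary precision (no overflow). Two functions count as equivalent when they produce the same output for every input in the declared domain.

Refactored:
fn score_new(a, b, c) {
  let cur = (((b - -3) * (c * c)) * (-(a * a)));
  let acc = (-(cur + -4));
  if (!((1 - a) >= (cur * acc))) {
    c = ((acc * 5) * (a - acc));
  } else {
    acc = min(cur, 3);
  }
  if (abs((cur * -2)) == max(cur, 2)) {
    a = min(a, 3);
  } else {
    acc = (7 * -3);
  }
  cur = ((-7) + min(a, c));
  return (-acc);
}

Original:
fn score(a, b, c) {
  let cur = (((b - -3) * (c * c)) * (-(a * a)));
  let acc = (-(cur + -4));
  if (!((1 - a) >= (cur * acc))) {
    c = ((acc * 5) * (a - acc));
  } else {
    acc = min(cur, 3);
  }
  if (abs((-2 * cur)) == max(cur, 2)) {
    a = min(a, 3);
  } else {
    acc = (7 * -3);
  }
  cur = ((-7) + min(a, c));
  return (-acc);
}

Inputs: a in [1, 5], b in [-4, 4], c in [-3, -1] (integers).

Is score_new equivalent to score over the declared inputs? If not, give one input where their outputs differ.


Side by side, the visible changes include: same computation, different form.
Spot check at a=1, b=-3, c=-1 — score: cur=0, then acc=4, then (!((1 - a) >= (cur * acc))) is false, then acc=0, then (abs((-2 * cur)) == max(cur, 2)) is false, then acc=-21, then cur=-8, then returns 21. score_new: cur=0, then acc=4, then (!((1 - a) >= (cur * acc))) is false, then acc=0, then (abs((cur * -2)) == max(cur, 2)) is false, then acc=-21, then cur=-8, then returns 21. Both give 21.
Across all 135 domain points the two functions coincide.
verdict: equivalent


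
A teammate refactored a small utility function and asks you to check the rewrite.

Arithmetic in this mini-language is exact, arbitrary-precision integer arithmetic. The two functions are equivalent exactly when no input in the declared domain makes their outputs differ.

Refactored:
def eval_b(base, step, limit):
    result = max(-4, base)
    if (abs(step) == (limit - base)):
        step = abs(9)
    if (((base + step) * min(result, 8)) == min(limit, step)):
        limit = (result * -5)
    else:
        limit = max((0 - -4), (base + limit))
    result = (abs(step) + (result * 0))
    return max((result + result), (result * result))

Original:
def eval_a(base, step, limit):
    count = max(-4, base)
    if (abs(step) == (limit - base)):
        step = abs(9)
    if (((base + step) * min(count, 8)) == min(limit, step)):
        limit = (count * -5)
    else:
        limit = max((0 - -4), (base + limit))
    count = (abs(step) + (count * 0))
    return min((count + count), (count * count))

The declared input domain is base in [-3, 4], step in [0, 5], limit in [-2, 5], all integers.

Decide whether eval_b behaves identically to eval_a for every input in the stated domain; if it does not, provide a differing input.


The rewrite breaks on base=-3, step=1, limit=-2, where the results are 18 and 81.
eval_a: count = -3; (abs(step) == (limit - base)) -> true; step = 9; (((base + step) * min(count, 8)) == min(limit, step)) -> false; limit = 4; count = 9; return 18
eval_b: result = -3; (abs(step) == (limit - base)) -> true; step = 9; (((base + step) * min(result, 8)) == min(limit, step)) -> false; limit = 4; result = 9; return 81
verdict: not equivalent; witness: base=-3, step=1, limit=-2


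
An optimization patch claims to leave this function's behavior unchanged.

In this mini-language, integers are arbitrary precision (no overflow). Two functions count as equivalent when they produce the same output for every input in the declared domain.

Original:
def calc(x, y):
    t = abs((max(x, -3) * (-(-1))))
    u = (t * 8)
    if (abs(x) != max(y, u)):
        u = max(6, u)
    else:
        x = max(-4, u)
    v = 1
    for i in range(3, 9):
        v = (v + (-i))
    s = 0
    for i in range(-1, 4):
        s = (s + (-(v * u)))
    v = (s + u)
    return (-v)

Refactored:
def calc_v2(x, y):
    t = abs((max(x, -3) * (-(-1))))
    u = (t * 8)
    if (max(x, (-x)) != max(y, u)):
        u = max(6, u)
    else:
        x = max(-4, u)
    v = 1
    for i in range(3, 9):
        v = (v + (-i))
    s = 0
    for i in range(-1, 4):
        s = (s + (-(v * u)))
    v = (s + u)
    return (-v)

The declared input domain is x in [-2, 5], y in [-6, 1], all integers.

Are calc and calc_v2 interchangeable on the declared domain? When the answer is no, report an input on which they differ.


The two are interchangeable: min/max/abs usage differs, and every declared input agrees.
One worked example (x=-2, y=-1) — calc: t becomes 2; next u becomes 16; next (abs(x) != max(y, u)) evaluates to true; next u becomes 16; next v becomes 1; next at i=3:; next v becomes -2; next at i=4:; next v becomes -6; next at i=5:; next v becomes -11; next at i=6:; next v becomes -17; next at i=7:; next v becomes -24; next at i=8:; next v becomes -32; next s becomes 0; next at i=-1:; next s becomes 512; next at i=0:; next s becomes 1024; next at i=1:; next s becomes 1536; next at i=2:; next s becomes 2048; next at i=3:; next s becomes 2560; next v becomes 2576; next final value -2576; calc_v2: t becomes 2; next u becomes 16; next (max(x, (-x)) != max(y, u)) evaluates to true; next u becomes 16; next v becomes 1; next at i=3:; next v becomes -2; next at i=4:; next v becomes -6; next at i=5:; next v becomes -11; next at i=6:; next v becomes -17; next at i=7:; next v becomes -24; next at i=8:; next v becomes -32; next s becomes 0; next at i=-1:; next s becomes 512; next at i=0:; next s becomes 1024; next at i=1:; next s becomes 1536; next at i=2:; next s becomes 2048; next at i=3:; next s becomes 2560; next v becomes 2576; next final value -2576; agreement on -2576.
Sweeping the whole domain (64 inputs) finds no disagreement.
verdict: equivalent


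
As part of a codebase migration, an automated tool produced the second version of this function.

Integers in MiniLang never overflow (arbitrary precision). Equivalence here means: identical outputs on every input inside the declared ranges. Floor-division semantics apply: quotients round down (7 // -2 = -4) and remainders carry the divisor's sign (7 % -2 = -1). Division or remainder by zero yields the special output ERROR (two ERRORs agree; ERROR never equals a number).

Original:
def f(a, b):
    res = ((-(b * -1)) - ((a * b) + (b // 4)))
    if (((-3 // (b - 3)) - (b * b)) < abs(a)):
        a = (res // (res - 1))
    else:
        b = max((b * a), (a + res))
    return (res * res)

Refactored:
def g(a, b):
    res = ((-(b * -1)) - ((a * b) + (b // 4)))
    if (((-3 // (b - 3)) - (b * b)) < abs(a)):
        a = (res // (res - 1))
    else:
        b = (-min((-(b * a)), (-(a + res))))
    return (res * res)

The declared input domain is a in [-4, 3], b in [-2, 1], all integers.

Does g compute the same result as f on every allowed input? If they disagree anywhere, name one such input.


The two versions differ — the changes include min/max/abs usage differs.
Spot check at a=1, b=0 — f: res = 0; (((-3 // (b - 3)) - (b * b)) < abs(a)) -> false; b = 1; return 0. g: res = 0; (((-3 // (b - 3)) - (b * b)) < abs(a)) -> false; b = 1; return 0. Both give 0.
Every one of the 32 inputs gives matching results.
verdict: equivalent
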